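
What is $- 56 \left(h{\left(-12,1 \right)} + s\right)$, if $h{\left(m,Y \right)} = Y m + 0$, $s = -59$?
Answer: $3976$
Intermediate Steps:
$h{\left(m,Y \right)} = Y m$
$- 56 \left(h{\left(-12,1 \right)} + s\right) = - 56 \left(1 \left(-12\right) - 59\right) = - 56 \left(-12 - 59\right) = \left(-56\right) \left(-71\right) = 3976$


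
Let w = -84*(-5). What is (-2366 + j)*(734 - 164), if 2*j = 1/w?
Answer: -37761341/28 ≈ -1.3486e+6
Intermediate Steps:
w = 420
j = 1/840 (j = (½)/420 = (½)*(1/420) = 1/840 ≈ 0.0011905)
(-2366 + j)*(734 - 164) = (-2366 + 1/840)*(734 - 164) = -1987439/840*570 = -37761341/28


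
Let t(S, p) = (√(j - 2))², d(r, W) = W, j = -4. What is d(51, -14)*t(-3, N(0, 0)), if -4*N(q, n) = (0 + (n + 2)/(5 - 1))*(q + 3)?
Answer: 84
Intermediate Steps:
N(q, n) = -(½ + n/4)*(3 + q)/4 (N(q, n) = -(0 + (n + 2)/(5 - 1))*(q + 3)/4 = -(0 + (2 + n)/4)*(3 + q)/4 = -(0 + (2 + n)*(¼))*(3 + q)/4 = -(0 + (½ + n/4))*(3 + q)/4 = -(½ + n/4)*(3 + q)/4)
t(S, p) = -6 (t(S, p) = (√(-4 - 2))² = (√(-6))² = (I*√6)² = -6)
d(51, -14)*t(-3, N(0, 0)) = -14*(-6) = 84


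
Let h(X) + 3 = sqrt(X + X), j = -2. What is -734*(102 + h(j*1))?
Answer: -72666 - 1468*I ≈ -72666.0 - 1468.0*I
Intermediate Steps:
h(X) = -3 + sqrt(2)*sqrt(X) (h(X) = -3 + sqrt(X + X) = -3 + sqrt(2*X) = -3 + sqrt(2)*sqrt(X))
-734*(102 + h(j*1)) = -734*(102 + (-3 + sqrt(2)*sqrt(-2*1))) = -734*(102 + (-3 + sqrt(2)*sqrt(-2))) = -734*(102 + (-3 + sqrt(2)*(I*sqrt(2)))) = -734*(102 + (-3 + 2*I)) = -734*(99 + 2*I) = -72666 - 1468*I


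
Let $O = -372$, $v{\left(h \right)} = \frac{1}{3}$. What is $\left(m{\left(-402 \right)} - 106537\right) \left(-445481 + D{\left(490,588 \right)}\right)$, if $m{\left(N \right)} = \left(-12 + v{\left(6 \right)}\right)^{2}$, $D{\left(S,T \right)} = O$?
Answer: $\frac{426952399624}{9} \approx 4.7439 \cdot 10^{10}$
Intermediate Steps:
$v{\left(h \right)} = \frac{1}{3}$
$D{\left(S,T \right)} = -372$
$m{\left(N \right)} = \frac{1225}{9}$ ($m{\left(N \right)} = \left(-12 + \frac{1}{3}\right)^{2} = \left(- \frac{35}{3}\right)^{2} = \frac{1225}{9}$)
$\left(m{\left(-402 \right)} - 106537\right) \left(-445481 + D{\left(490,588 \right)}\right) = \left(\frac{1225}{9} - 106537\right) \left(-445481 - 372\right) = \left(- \frac{957608}{9}\right) \left(-445853\right) = \frac{426952399624}{9}$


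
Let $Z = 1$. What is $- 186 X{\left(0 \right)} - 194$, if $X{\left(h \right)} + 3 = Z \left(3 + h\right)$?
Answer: $-194$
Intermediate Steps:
$X{\left(h \right)} = h$ ($X{\left(h \right)} = -3 + 1 \left(3 + h\right) = -3 + \left(3 + h\right) = h$)
$- 186 X{\left(0 \right)} - 194 = \left(-186\right) 0 - 194 = 0 - 194 = -194$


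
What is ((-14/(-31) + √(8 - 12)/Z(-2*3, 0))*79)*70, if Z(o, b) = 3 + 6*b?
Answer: 77420/31 + 11060*I/3 ≈ 2497.4 + 3686.7*I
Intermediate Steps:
((-14/(-31) + √(8 - 12)/Z(-2*3, 0))*79)*70 = ((-14/(-31) + √(8 - 12)/(3 + 6*0))*79)*70 = ((-14*(-1/31) + √(-4)/(3 + 0))*79)*70 = ((14/31 + (2*I)/3)*79)*70 = ((14/31 + (2*I)*(⅓))*79)*70 = ((14/31 + 2*I/3)*79)*70 = (1106/31 + 158*I/3)*70 = 77420/31 + 11060*I/3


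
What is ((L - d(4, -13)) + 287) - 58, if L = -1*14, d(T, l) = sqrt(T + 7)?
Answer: 215 - sqrt(11) ≈ 211.68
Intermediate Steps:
d(T, l) = sqrt(7 + T)
L = -14
((L - d(4, -13)) + 287) - 58 = ((-14 - sqrt(7 + 4)) + 287) - 58 = ((-14 - sqrt(11)) + 287) - 58 = (273 - sqrt(11)) - 58 = 215 - sqrt(11)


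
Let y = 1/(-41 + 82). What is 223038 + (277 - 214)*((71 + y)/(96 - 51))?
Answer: 45743174/205 ≈ 2.2314e+5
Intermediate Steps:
y = 1/41 ≈ 0.024390
223038 + (277 - 214)*((71 + y)/(96 - 51)) = 223038 + (277 - 214)*((71 + 1/41)/(96 - 51)) = 223038 + 63*((2912/41)/45) = 223038 + 63*((2912/41)*(1/45)) = 223038 + 63*(2912/1845) = 223038 + 20384/205 = 45743174/205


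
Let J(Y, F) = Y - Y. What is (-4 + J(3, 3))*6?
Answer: -24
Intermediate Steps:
J(Y, F) = 0
(-4 + J(3, 3))*6 = (-4 + 0)*6 = -4*6 = -24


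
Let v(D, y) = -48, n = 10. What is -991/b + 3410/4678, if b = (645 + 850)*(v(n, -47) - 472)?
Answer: 1327784949/1818338600 ≈ 0.73022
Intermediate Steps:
b = -777400 (b = (645 + 850)*(-48 - 472) = 1495*(-520) = -777400)
-991/b + 3410/4678 = -991/(-777400) + 3410/4678 = -991*(-1/777400) + 3410*(1/4678) = 991/777400 + 1705/2339 = 1327784949/1818338600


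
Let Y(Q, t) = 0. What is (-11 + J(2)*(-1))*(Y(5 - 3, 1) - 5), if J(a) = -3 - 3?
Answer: 25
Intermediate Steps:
J(a) = -6
(-11 + J(2)*(-1))*(Y(5 - 3, 1) - 5) = (-11 - 6*(-1))*(0 - 5) = (-11 + 6)*(-5) = -5*(-5) = 25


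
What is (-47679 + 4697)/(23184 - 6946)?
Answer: -21491/8119 ≈ -2.6470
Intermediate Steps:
(-47679 + 4697)/(23184 - 6946) = -42982/16238 = -42982*1/16238 = -21491/8119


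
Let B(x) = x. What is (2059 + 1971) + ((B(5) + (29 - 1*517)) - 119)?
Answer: 3428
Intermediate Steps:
(2059 + 1971) + ((B(5) + (29 - 1*517)) - 119) = (2059 + 1971) + ((5 + (29 - 1*517)) - 119) = 4030 + ((5 + (29 - 517)) - 119) = 4030 + ((5 - 488) - 119) = 4030 + (-483 - 119) = 4030 - 602 = 3428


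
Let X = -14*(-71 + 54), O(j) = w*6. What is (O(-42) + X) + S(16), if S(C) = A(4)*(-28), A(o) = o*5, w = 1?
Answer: -316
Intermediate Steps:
A(o) = 5*o
O(j) = 6 (O(j) = 1*6 = 6)
S(C) = -560 (S(C) = (5*4)*(-28) = 20*(-28) = -560)
X = 238 (X = -14*(-17) = 238)
(O(-42) + X) + S(16) = (6 + 238) - 560 = 244 - 560 = -316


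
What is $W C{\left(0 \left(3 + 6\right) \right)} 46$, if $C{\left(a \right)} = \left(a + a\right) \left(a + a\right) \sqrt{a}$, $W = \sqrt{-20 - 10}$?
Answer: $0$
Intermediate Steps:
$W = i \sqrt{30}$ ($W = \sqrt{-30} = i \sqrt{30} \approx 5.4772 i$)
$C{\left(a \right)} = 4 a^{\frac{5}{2}}$ ($C{\left(a \right)} = 2 a 2 a \sqrt{a} = 4 a^{2} \sqrt{a} = 4 a^{\frac{5}{2}}$)
$W C{\left(0 \left(3 + 6\right) \right)} 46 = i \sqrt{30} \cdot 4 \left(0 \left(3 + 6\right)\right)^{\frac{5}{2}} \cdot 46 = i \sqrt{30} \cdot 4 \left(0 \cdot 9\right)^{\frac{5}{2}} \cdot 46 = i \sqrt{30} \cdot 4 \cdot 0^{\frac{5}{2}} \cdot 46 = i \sqrt{30} \cdot 4 \cdot 0 \cdot 46 = i \sqrt{30} \cdot 0 \cdot 46 = 0 \cdot 46 = 0$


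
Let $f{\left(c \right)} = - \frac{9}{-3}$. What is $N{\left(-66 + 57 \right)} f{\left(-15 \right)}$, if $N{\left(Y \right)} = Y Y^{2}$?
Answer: $-2187$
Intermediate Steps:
$f{\left(c \right)} = 3$ ($f{\left(c \right)} = \left(-9\right) \left(- \frac{1}{3}\right) = 3$)
$N{\left(Y \right)} = Y^{3}$
$N{\left(-66 + 57 \right)} f{\left(-15 \right)} = \left(-66 + 57\right)^{3} \cdot 3 = \left(-9\right)^{3} \cdot 3 = \left(-729\right) 3 = -2187$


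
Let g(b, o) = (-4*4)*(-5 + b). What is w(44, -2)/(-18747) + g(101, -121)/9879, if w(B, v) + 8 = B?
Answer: -1079668/6859319 ≈ -0.15740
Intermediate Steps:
w(B, v) = -8 + B
g(b, o) = 80 - 16*b (g(b, o) = -16*(-5 + b) = 80 - 16*b)
w(44, -2)/(-18747) + g(101, -121)/9879 = (-8 + 44)/(-18747) + (80 - 16*101)/9879 = 36*(-1/18747) + (80 - 1616)*(1/9879) = -4/2083 - 1536*1/9879 = -4/2083 - 512/3293 = -1079668/6859319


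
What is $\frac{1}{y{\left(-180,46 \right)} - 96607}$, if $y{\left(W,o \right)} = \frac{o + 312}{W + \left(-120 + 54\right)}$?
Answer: $- \frac{123}{11882840} \approx -1.0351 \cdot 10^{-5}$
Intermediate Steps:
$y{\left(W,o \right)} = \frac{312 + o}{-66 + W}$ ($y{\left(W,o \right)} = \frac{312 + o}{W - 66} = \frac{312 + o}{-66 + W}$)
$\frac{1}{y{\left(-180,46 \right)} - 96607} = \frac{1}{\frac{312 + 46}{-66 - 180} - 96607} = \frac{1}{\frac{1}{-246} \cdot 358 - 96607} = \frac{1}{\left(- \frac{1}{246}\right) 358 - 96607} = \frac{1}{- \frac{179}{123} - 96607} = \frac{1}{- \frac{11882840}{123}} = - \frac{123}{11882840}$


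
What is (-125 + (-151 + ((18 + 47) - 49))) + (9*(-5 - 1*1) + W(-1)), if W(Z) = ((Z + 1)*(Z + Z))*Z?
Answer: -314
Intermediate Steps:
W(Z) = 2*Z²*(1 + Z) (W(Z) = ((1 + Z)*(2*Z))*Z = (2*Z*(1 + Z))*Z = 2*Z²*(1 + Z))
(-125 + (-151 + ((18 + 47) - 49))) + (9*(-5 - 1*1) + W(-1)) = (-125 + (-151 + ((18 + 47) - 49))) + (9*(-5 - 1*1) + 2*(-1)²*(1 - 1)) = (-125 + (-151 + (65 - 49))) + (9*(-5 - 1) + 2*1*0) = (-125 + (-151 + 16)) + (9*(-6) + 0) = (-125 - 135) + (-54 + 0) = -260 - 54 = -314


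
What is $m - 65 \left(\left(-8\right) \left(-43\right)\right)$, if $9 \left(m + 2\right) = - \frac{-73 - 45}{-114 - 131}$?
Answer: $- \frac{49308328}{2205} \approx -22362.0$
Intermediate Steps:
$m = - \frac{4528}{2205}$ ($m = -2 + \frac{\left(-1\right) \frac{-73 - 45}{-114 - 131}}{9} = -2 + \frac{\left(-1\right) \left(- \frac{118}{-245}\right)}{9} = -2 + \frac{\left(-1\right) \left(\left(-118\right) \left(- \frac{1}{245}\right)\right)}{9} = -2 + \frac{\left(-1\right) \frac{118}{245}}{9} = -2 + \frac{1}{9} \left(- \frac{118}{245}\right) = -2 - \frac{118}{2205} = - \frac{4528}{2205} \approx -2.0535$)
$m - 65 \left(\left(-8\right) \left(-43\right)\right) = - \frac{4528}{2205} - 65 \left(\left(-8\right) \left(-43\right)\right) = - \frac{4528}{2205} - 22360 = - \frac{49308328}{2205}$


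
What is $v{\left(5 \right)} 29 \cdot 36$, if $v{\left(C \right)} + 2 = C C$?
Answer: $24012$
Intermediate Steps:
$v{\left(C \right)} = -2 + C^{2}$ ($v{\left(C \right)} = -2 + C C = -2 + C^{2}$)
$v{\left(5 \right)} 29 \cdot 36 = \left(-2 + 5^{2}\right) 29 \cdot 36 = \left(-2 + 25\right) 29 \cdot 36 = 23 \cdot 29 \cdot 36 = 667 \cdot 36 = 24012$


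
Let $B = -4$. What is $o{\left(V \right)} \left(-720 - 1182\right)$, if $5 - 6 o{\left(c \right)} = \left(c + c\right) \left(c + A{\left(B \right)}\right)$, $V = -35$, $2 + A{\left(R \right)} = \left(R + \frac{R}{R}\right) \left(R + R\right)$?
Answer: $286885$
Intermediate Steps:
$A{\left(R \right)} = -2 + 2 R \left(1 + R\right)$ ($A{\left(R \right)} = -2 + \left(R + \frac{R}{R}\right) \left(R + R\right) = -2 + \left(R + 1\right) 2 R = -2 + \left(1 + R\right) 2 R = -2 + 2 R \left(1 + R\right)$)
$o{\left(c \right)} = \frac{5}{6} - \frac{c \left(22 + c\right)}{3}$ ($o{\left(c \right)} = \frac{5}{6} - \frac{\left(c + c\right) \left(c + \left(-2 + 2 \left(-4\right) + 2 \left(-4\right)^{2}\right)\right)}{6} = \frac{5}{6} - \frac{2 c \left(c - -22\right)}{6} = \frac{5}{6} - \frac{2 c \left(c + 22\right)}{6} = \frac{5}{6} - \frac{2 c \left(22 + c\right)}{6} = \frac{5}{6} - \frac{c \left(22 + c\right)}{3}$)
$o{\left(V \right)} \left(-720 - 1182\right) = \left(\frac{5}{6} - - \frac{770}{3} - \frac{\left(-35\right)^{2}}{3}\right) \left(-720 - 1182\right) = \left(\frac{5}{6} + \frac{770}{3} - \frac{1225}{3}\right) \left(-1902\right) = \left(- \frac{905}{6}\right) \left(-1902\right) = 286885$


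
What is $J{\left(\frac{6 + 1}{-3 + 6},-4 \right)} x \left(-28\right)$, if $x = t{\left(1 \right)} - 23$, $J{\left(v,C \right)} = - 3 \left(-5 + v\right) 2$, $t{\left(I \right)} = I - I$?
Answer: $10304$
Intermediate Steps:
$t{\left(I \right)} = 0$
$J{\left(v,C \right)} = 30 - 6 v$ ($J{\left(v,C \right)} = \left(15 - 3 v\right) 2 = 30 - 6 v$)
$x = -23$ ($x = 0 - 23 = -23$)
$J{\left(\frac{6 + 1}{-3 + 6},-4 \right)} x \left(-28\right) = \left(30 - 6 \frac{6 + 1}{-3 + 6}\right) \left(-23\right) \left(-28\right) = \left(30 - 6 \cdot \frac{7}{3}\right) \left(-23\right) \left(-28\right) = \left(30 - 6 \cdot 7 \cdot \frac{1}{3}\right) \left(-23\right) \left(-28\right) = \left(30 - 14\right) \left(-23\right) \left(-28\right) = 16 \left(-23\right) \left(-28\right) = \left(-368\right) \left(-28\right) = 10304$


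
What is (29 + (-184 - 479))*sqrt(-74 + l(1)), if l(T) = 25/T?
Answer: -4438*I ≈ -4438.0*I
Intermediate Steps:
(29 + (-184 - 479))*sqrt(-74 + l(1)) = (29 + (-184 - 479))*sqrt(-74 + 25/1) = (29 - 663)*sqrt(-74 + 25*1) = -634*sqrt(-74 + 25) = -4438*I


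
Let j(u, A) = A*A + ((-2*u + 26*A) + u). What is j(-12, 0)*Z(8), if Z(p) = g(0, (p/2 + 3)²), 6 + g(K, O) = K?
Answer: -72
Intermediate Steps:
g(K, O) = -6 + K
Z(p) = -6 (Z(p) = -6 + 0 = -6)
j(u, A) = A² - u + 26*A (j(u, A) = A² + (-u + 26*A) = A² - u + 26*A)
j(-12, 0)*Z(8) = (0² - 1*(-12) + 26*0)*(-6) = (0 + 12 + 0)*(-6) = 12*(-6) = -72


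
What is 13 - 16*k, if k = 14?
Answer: -211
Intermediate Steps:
13 - 16*k = 13 - 16*14 = 13 - 224 = -211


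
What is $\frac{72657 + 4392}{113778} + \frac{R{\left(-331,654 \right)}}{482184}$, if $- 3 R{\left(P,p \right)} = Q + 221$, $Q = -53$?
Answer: $\frac{24567079}{36284346} \approx 0.67707$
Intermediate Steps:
$R{\left(P,p \right)} = -56$ ($R{\left(P,p \right)} = - \frac{-53 + 221}{3} = \left(- \frac{1}{3}\right) 168 = -56$)
$\frac{72657 + 4392}{113778} + \frac{R{\left(-331,654 \right)}}{482184} = \frac{72657 + 4392}{113778} - \frac{56}{482184} = 77049 \cdot \frac{1}{113778} - \frac{7}{60273} = \frac{1223}{1806} - \frac{7}{60273} = \frac{24567079}{36284346}$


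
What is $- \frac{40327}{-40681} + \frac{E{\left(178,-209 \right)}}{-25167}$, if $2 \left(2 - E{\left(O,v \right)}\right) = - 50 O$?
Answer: $\frac{277932599}{341272909} \approx 0.8144$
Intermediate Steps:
$E{\left(O,v \right)} = 2 + 25 O$ ($E{\left(O,v \right)} = 2 - \frac{\left(-50\right) O}{2} = 2 + 25 O$)
$- \frac{40327}{-40681} + \frac{E{\left(178,-209 \right)}}{-25167} = - \frac{40327}{-40681} + \frac{2 + 25 \cdot 178}{-25167} = \left(-40327\right) \left(- \frac{1}{40681}\right) + \left(2 + 4450\right) \left(- \frac{1}{25167}\right) = \frac{40327}{40681} + 4452 \left(- \frac{1}{25167}\right) = \frac{40327}{40681} - \frac{1484}{8389} = \frac{277932599}{341272909}$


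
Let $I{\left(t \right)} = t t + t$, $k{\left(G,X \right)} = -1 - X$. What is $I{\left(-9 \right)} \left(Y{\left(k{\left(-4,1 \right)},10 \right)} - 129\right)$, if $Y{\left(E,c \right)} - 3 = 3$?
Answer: $-8856$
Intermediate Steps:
$Y{\left(E,c \right)} = 6$ ($Y{\left(E,c \right)} = 3 + 3 = 6$)
$I{\left(t \right)} = t + t^{2}$ ($I{\left(t \right)} = t^{2} + t = t + t^{2}$)
$I{\left(-9 \right)} \left(Y{\left(k{\left(-4,1 \right)},10 \right)} - 129\right) = - 9 \left(1 - 9\right) \left(6 - 129\right) = \left(-9\right) \left(-8\right) \left(-123\right) = 72 \left(-123\right) = -8856$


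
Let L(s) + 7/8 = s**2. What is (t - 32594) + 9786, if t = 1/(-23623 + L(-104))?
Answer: -2336976112/102463 ≈ -22808.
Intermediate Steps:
L(s) = -7/8 + s**2
t = -8/102463 (t = 1/(-23623 + (-7/8 + (-104)**2)) = 1/(-23623 + (-7/8 + 10816)) = 1/(-23623 + 86521/8) = 1/(-102463/8) = -8/102463 ≈ -7.8077e-5)
(t - 32594) + 9786 = (-8/102463 - 32594) + 9786 = -3339679030/102463 + 9786 = -2336976112/102463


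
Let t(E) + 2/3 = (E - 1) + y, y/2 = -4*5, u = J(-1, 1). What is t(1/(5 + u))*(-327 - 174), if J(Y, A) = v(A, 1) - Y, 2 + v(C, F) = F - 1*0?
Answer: 103874/5 ≈ 20775.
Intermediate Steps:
v(C, F) = -2 + F (v(C, F) = -2 + (F - 1*0) = -2 + (F + 0) = -2 + F)
J(Y, A) = -1 - Y (J(Y, A) = (-2 + 1) - Y = -1 - Y)
u = 0 (u = -1 - 1*(-1) = -1 + 1 = 0)
y = -40 (y = 2*(-4*5) = 2*(-20) = -40)
t(E) = -125/3 + E (t(E) = -2/3 + ((E - 1) - 40) = -2/3 + ((-1 + E) - 40) = -2/3 + (-41 + E) = -125/3 + E)
t(1/(5 + u))*(-327 - 174) = (-125/3 + 1/(5 + 0))*(-327 - 174) = (-125/3 + 1/5)*(-501) = -622/15*(-501) = 103874/5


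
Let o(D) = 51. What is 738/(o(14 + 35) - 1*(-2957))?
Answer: 369/1504 ≈ 0.24535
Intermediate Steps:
738/(o(14 + 35) - 1*(-2957)) = 738/(51 - 1*(-2957)) = 738/(51 + 2957) = 738/3008 = 738*(1/3008) = 369/1504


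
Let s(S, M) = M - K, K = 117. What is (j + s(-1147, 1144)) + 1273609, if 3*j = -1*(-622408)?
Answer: 4446316/3 ≈ 1.4821e+6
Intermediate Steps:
j = 622408/3 (j = (-1*(-622408))/3 = (⅓)*622408 = 622408/3 ≈ 2.0747e+5)
s(S, M) = -117 + M (s(S, M) = M - 1*117 = M - 117 = -117 + M)
(j + s(-1147, 1144)) + 1273609 = (622408/3 + (-117 + 1144)) + 1273609 = (622408/3 + 1027) + 1273609 = 625489/3 + 1273609 = 4446316/3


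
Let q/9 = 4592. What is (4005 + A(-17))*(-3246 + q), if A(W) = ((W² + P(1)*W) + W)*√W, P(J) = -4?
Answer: 152518410 + 12947880*I*√17 ≈ 1.5252e+8 + 5.3385e+7*I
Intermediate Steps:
q = 41328 (q = 9*4592 = 41328)
A(W) = √W*(W² - 3*W) (A(W) = ((W² - 4*W) + W)*√W = (W² - 3*W)*√W = √W*(W² - 3*W))
(4005 + A(-17))*(-3246 + q) = (4005 + (-17)^(3/2)*(-3 - 17))*(-3246 + 41328) = (4005 - 17*I*√17*(-20))*38082 = (4005 + 340*I*√17)*38082 = 152518410 + 12947880*I*√17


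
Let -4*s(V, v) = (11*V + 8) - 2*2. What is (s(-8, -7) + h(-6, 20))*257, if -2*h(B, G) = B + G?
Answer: 3598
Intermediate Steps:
s(V, v) = -1 - 11*V/4 (s(V, v) = -((11*V + 8) - 2*2)/4 = -((8 + 11*V) - 1*4)/4 = -((8 + 11*V) - 4)/4 = -(4 + 11*V)/4 = -1 - 11*V/4)
h(B, G) = -B/2 - G/2 (h(B, G) = -(B + G)/2 = -B/2 - G/2)
(s(-8, -7) + h(-6, 20))*257 = ((-1 - 11/4*(-8)) + (-½*(-6) - ½*20))*257 = ((-1 + 22) + (3 - 10))*257 = (21 - 7)*257 = 14*257 = 3598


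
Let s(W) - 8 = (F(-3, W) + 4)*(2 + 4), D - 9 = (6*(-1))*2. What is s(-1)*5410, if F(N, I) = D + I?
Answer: 43280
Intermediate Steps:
D = -3 (D = 9 + (6*(-1))*2 = 9 - 6*2 = 9 - 12 = -3)
F(N, I) = -3 + I
s(W) = 14 + 6*W (s(W) = 8 + ((-3 + W) + 4)*(2 + 4) = 8 + (1 + W)*6 = 8 + (6 + 6*W) = 14 + 6*W)
s(-1)*5410 = (14 + 6*(-1))*5410 = (14 - 6)*5410 = 8*5410 = 43280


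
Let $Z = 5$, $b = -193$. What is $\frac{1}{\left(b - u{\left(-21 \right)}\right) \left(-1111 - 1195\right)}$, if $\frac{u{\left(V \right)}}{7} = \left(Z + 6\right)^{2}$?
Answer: $\frac{1}{2398240} \approx 4.1697 \cdot 10^{-7}$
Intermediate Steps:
$u{\left(V \right)} = 847$ ($u{\left(V \right)} = 7 \left(5 + 6\right)^{2} = 7 \cdot 11^{2} = 7 \cdot 121 = 847$)
$\frac{1}{\left(b - u{\left(-21 \right)}\right) \left(-1111 - 1195\right)} = \frac{1}{\left(-193 - 847\right) \left(-1111 - 1195\right)} = \frac{1}{\left(-193 - 847\right) \left(-2306\right)} = \frac{1}{\left(-1040\right) \left(-2306\right)} = \frac{1}{2398240}$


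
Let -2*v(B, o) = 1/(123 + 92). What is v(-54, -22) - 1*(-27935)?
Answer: 12012049/430 ≈ 27935.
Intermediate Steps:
v(B, o) = -1/430 (v(B, o) = -1/(2*(123 + 92)) = -1/2/215 = -1/2*1/215 = -1/430)
v(-54, -22) - 1*(-27935) = -1/430 - 1*(-27935) = -1/430 + 27935 = 12012049/430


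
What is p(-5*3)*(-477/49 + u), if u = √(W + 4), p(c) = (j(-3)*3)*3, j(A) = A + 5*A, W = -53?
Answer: 77274/49 - 1134*I ≈ 1577.0 - 1134.0*I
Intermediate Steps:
j(A) = 6*A
p(c) = -162 (p(c) = ((6*(-3))*3)*3 = -18*3*3 = -54*3 = -162)
u = 7*I (u = √(-53 + 4) = √(-49) = 7*I ≈ 7.0*I)
p(-5*3)*(-477/49 + u) = -162*(-477/49 + 7*I) = 77274/49 - 1134*I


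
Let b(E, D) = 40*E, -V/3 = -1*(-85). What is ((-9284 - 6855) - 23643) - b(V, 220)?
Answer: -29582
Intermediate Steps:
V = -255 (V = -(-3)*(-85) = -3*85 = -255)
((-9284 - 6855) - 23643) - b(V, 220) = ((-9284 - 6855) - 23643) - 40*(-255) = (-16139 - 23643) - 1*(-10200) = -39782 + 10200 = -29582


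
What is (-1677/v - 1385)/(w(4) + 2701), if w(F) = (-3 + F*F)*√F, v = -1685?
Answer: -2332048/4594995 ≈ -0.50752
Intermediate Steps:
w(F) = √F*(-3 + F²) (w(F) = (-3 + F²)*√F = √F*(-3 + F²))
(-1677/v - 1385)/(w(4) + 2701) = (-1677/(-1685) - 1385)/(√4*(-3 + 4²) + 2701) = (-1677*(-1/1685) - 1385)/(2*(-3 + 16) + 2701) = (1677/1685 - 1385)/(2*13 + 2701) = -2332048/(1685*(26 + 2701)) = -2332048/1685/2727 = -2332048/1685*1/2727 = -2332048/4594995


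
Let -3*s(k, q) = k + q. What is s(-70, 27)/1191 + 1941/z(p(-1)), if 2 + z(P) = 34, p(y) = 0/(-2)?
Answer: 6936569/114336 ≈ 60.668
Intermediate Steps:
p(y) = 0 (p(y) = 0*(-½) = 0)
z(P) = 32 (z(P) = -2 + 34 = 32)
s(k, q) = -k/3 - q/3 (s(k, q) = -(k + q)/3 = -k/3 - q/3)
s(-70, 27)/1191 + 1941/z(p(-1)) = (-⅓*(-70) - ⅓*27)/1191 + 1941/32 = (70/3 - 9)*(1/1191) + 1941*(1/32) = (43/3)*(1/1191) + 1941/32 = 43/3573 + 1941/32 = 6936569/114336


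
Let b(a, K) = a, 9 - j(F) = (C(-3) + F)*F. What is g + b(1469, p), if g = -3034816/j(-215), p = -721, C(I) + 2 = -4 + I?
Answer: 73768635/48151 ≈ 1532.0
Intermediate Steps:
C(I) = -6 + I (C(I) = -2 + (-4 + I) = -6 + I)
j(F) = 9 - F*(-9 + F) (j(F) = 9 - ((-6 - 3) + F)*F = 9 - (-9 + F)*F = 9 - F*(-9 + F))
g = 3034816/48151 (g = -3034816/(9 - 1*(-215)² + 9*(-215)) = -3034816/(9 - 1*46225 - 1935) = -3034816/(9 - 46225 - 1935) = -3034816/(-48151) = -3034816*(-1/48151) = 3034816/48151 ≈ 63.027)
g + b(1469, p) = 3034816/48151 + 1469 = 73768635/48151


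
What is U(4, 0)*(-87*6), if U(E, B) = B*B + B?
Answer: 0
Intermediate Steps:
U(E, B) = B + B² (U(E, B) = B² + B = B + B²)
U(4, 0)*(-87*6) = (0*(1 + 0))*(-87*6) = (0*1)*(-522) = 0*(-522) = 0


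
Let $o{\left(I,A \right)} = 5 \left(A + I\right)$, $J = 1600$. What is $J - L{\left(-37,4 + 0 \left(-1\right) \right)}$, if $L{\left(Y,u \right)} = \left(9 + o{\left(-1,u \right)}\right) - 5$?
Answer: $1581$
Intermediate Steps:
$o{\left(I,A \right)} = 5 A + 5 I$
$L{\left(Y,u \right)} = -1 + 5 u$ ($L{\left(Y,u \right)} = \left(9 + \left(5 u + 5 \left(-1\right)\right)\right) - 5 = \left(9 + \left(5 u - 5\right)\right) - 5 = \left(9 + \left(-5 + 5 u\right)\right) - 5 = \left(4 + 5 u\right) - 5 = -1 + 5 u$)
$J - L{\left(-37,4 + 0 \left(-1\right) \right)} = 1600 - \left(-1 + 5 \left(4 + 0 \left(-1\right)\right)\right) = 1600 - \left(-1 + 5 \left(4 + 0\right)\right) = 1600 - \left(-1 + 5 \cdot 4\right) = 1600 - \left(-1 + 20\right) = 1600 - 19 = 1581$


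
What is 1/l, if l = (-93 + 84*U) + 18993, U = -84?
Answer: 1/11844 ≈ 8.4431e-5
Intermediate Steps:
l = 11844 (l = (-93 + 84*(-84)) + 18993 = (-93 - 7056) + 18993 = -7149 + 18993 = 11844)
1/l = 1/11844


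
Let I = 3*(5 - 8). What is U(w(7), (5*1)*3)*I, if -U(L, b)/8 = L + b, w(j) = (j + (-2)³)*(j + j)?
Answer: 72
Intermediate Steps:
w(j) = 2*j*(-8 + j) (w(j) = (j - 8)*(2*j) = (-8 + j)*(2*j) = 2*j*(-8 + j))
I = -9 (I = 3*(-3) = -9)
U(L, b) = -8*L - 8*b (U(L, b) = -8*(L + b) = -8*L - 8*b)
U(w(7), (5*1)*3)*I = (-16*7*(-8 + 7) - 8*5*1*3)*(-9) = (-16*7*(-1) - 40*3)*(-9) = (-8*(-14) - 8*15)*(-9) = (112 - 120)*(-9) = -8*(-9) = 72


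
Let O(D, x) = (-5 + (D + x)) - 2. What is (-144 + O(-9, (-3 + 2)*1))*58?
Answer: -9338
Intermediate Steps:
O(D, x) = -7 + D + x (O(D, x) = (-5 + D + x) - 2 = -7 + D + x)
(-144 + O(-9, (-3 + 2)*1))*58 = (-144 + (-7 - 9 + (-3 + 2)*1))*58 = (-144 + (-7 - 9 - 1*1))*58 = (-144 + (-7 - 9 - 1))*58 = (-144 - 17)*58 = -161*58 = -9338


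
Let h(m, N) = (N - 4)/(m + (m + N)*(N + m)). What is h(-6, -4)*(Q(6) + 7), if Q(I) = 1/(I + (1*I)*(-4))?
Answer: -250/423 ≈ -0.59102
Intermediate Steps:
Q(I) = -1/(3*I) (Q(I) = 1/(I + I*(-4)) = 1/(I - 4*I) = 1/(-3*I) = -1/(3*I))
h(m, N) = (-4 + N)/(m + (N + m)²) (h(m, N) = (-4 + N)/(m + (N + m)*(N + m)) = (-4 + N)/(m + (N + m)²))
h(-6, -4)*(Q(6) + 7) = ((-4 - 4)/(-6 + (-4 - 6)²))*(-⅓/6 + 7) = (-8/(-6 + (-10)²))*(-⅓*⅙ + 7) = (-8/(-6 + 100))*(-1/18 + 7) = (-8/94)*(125/18) = ((1/94)*(-8))*(125/18) = -4/47*125/18 = -250/423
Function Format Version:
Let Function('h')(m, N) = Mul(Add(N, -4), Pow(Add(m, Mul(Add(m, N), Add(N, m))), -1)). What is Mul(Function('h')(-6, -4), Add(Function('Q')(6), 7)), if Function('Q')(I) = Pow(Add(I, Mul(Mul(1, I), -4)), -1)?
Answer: Rational(-250, 423) ≈ -0.59102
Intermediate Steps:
Function('Q')(I) = Mul(Rational(-1, 3), Pow(I, -1)) (Function('Q')(I) = Pow(Add(I, Mul(I, -4)), -1) = Pow(Add(I, Mul(-4, I)), -1) = Pow(Mul(-3, I), -1) = Mul(Rational(-1, 3), Pow(I, -1)))
Function('h')(m, N) = Mul(Pow(Add(m, Pow(Add(N, m), 2)), -1), Add(-4, N)) (Function('h')(m, N) = Mul(Add(-4, N), Pow(Add(m, Mul(Add(N, m), Add(N, m))), -1)) = Mul(Add(-4, N), Pow(Add(m, Pow(Add(N, m), 2)), -1)) = Mul(Pow(Add(m, Pow(Add(N, m), 2)), -1), Add(-4, N)))
Mul(Function('h')(-6, -4), Add(Function('Q')(6), 7)) = Mul(Mul(Pow(Add(-6, Pow(Add(-4, -6), 2)), -1), Add(-4, -4)), Add(Mul(Rational(-1, 3), Pow(6, -1)), 7)) = Mul(Mul(Pow(Add(-6, Pow(-10, 2)), -1), -8), Add(Mul(Rational(-1, 3), Rational(1, 6)), 7)) = Mul(Mul(Pow(Add(-6, 100), -1), -8), Add(Rational(-1, 18), 7)) = Mul(Mul(Pow(94, -1), -8), Rational(125, 18)) = Mul(Mul(Rational(1, 94), -8), Rational(125, 18)) = Mul(Rational(-4, 47), Rational(125, 18)) = Rational(-250, 423)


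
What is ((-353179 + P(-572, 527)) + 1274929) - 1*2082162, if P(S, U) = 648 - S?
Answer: -1159192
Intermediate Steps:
((-353179 + P(-572, 527)) + 1274929) - 1*2082162 = ((-353179 + (648 - 1*(-572))) + 1274929) - 1*2082162 = ((-353179 + (648 + 572)) + 1274929) - 2082162 = ((-353179 + 1220) + 1274929) - 2082162 = (-351959 + 1274929) - 2082162 = 922970 - 2082162 = -1159192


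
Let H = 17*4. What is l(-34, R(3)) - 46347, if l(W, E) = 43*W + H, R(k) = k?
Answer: -47741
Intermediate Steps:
H = 68
l(W, E) = 68 + 43*W (l(W, E) = 43*W + 68 = 68 + 43*W)
l(-34, R(3)) - 46347 = (68 + 43*(-34)) - 46347 = (68 - 1462) - 46347 = -1394 - 46347 = -47741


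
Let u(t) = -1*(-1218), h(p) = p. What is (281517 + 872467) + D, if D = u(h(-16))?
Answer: 1155202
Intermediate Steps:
u(t) = 1218
D = 1218
(281517 + 872467) + D = (281517 + 872467) + 1218 = 1153984 + 1218 = 1155202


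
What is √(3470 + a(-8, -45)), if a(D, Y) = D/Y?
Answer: √780790/15 ≈ 58.908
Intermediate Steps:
√(3470 + a(-8, -45)) = √(3470 - 8/(-45)) = √(3470 - 8*(-1/45)) = √(3470 + 8/45) = √(156158/45) = √780790/15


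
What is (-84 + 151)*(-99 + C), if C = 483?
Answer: 25728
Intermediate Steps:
(-84 + 151)*(-99 + C) = (-84 + 151)*(-99 + 483) = 67*384 = 25728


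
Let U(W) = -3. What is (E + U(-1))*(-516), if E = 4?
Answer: -516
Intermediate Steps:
(E + U(-1))*(-516) = (4 - 3)*(-516) = 1*(-516) = -516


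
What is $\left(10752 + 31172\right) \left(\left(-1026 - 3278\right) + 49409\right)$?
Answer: $1890982020$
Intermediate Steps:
$\left(10752 + 31172\right) \left(\left(-1026 - 3278\right) + 49409\right) = 41924 \left(-4304 + 49409\right) = 41924 \cdot 45105 = 1890982020$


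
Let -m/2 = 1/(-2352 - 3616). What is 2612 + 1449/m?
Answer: 4326428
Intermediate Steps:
m = 1/2984 (m = -2/(-2352 - 3616) = -2/(-5968) = -2*(-1/5968) = 1/2984 ≈ 0.00033512)
2612 + 1449/m = 2612 + 1449/(1/2984) = 2612 + 1449*2984 = 2612 + 4323816 = 4326428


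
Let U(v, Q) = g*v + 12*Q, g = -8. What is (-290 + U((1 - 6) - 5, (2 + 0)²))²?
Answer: 26244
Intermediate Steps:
U(v, Q) = -8*v + 12*Q
(-290 + U((1 - 6) - 5, (2 + 0)²))² = (-290 + (-8*((1 - 6) - 5) + 12*(2 + 0)²))² = (-290 + (-8*(-5 - 5) + 12*2²))² = (-290 + (-8*(-10) + 12*4))² = (-290 + (80 + 48))² = (-290 + 128)² = (-162)² = 26244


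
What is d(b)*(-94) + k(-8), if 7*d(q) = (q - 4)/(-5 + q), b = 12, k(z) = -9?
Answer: -1193/49 ≈ -24.347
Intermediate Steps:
d(q) = (-4 + q)/(7*(-5 + q)) (d(q) = ((q - 4)/(-5 + q))/7 = ((-4 + q)/(-5 + q))/7 = (-4 + q)/(7*(-5 + q)))
d(b)*(-94) + k(-8) = ((-4 + 12)/(7*(-5 + 12)))*(-94) - 9 = ((1/7)*8/7)*(-94) - 9 = ((1/7)*(1/7)*8)*(-94) - 9 = (8/49)*(-94) - 9 = -752/49 - 9 = -1193/49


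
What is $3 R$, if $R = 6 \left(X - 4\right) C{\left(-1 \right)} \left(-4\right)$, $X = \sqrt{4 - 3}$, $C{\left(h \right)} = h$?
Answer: $-216$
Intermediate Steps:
$X = 1$ ($X = \sqrt{1} = 1$)
$R = -72$ ($R = 6 \left(1 - 4\right) \left(-1\right) \left(-4\right) = 6 \left(-3\right) \left(-1\right) \left(-4\right) = \left(-18\right) \left(-1\right) \left(-4\right) = 18 \left(-4\right) = -72$)
$3 R = 3 \left(-72\right) = -216$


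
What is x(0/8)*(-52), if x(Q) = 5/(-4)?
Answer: 65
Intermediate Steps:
x(Q) = -5/4 (x(Q) = 5*(-1/4) = -5/4)
x(0/8)*(-52) = -5/4*(-52) = 65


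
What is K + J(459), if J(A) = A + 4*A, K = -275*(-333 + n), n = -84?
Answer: 116970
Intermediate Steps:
K = 114675 (K = -275*(-333 - 84) = -275*(-417) = 114675)
J(A) = 5*A
K + J(459) = 114675 + 5*459 = 114675 + 2295 = 116970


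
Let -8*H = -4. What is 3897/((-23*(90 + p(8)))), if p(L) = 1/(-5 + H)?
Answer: -35073/18584 ≈ -1.8873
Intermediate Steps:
H = ½ (H = -⅛*(-4) = ½ ≈ 0.50000)
p(L) = -2/9 (p(L) = 1/(-5 + ½) = 1/(-9/2) = -2/9)
3897/((-23*(90 + p(8)))) = 3897/((-23*(90 - 2/9))) = 3897/((-23*808/9)) = 3897/(-18584/9) = 3897*(-9/18584) = -35073/18584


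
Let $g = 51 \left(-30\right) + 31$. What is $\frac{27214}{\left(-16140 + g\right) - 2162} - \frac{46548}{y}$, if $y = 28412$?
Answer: $- \frac{423725279}{140646503} \approx -3.0127$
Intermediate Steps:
$g = -1499$ ($g = -1530 + 31 = -1499$)
$\frac{27214}{\left(-16140 + g\right) - 2162} - \frac{46548}{y} = \frac{27214}{\left(-16140 - 1499\right) - 2162} - \frac{46548}{28412} = \frac{27214}{-17639 - 2162} - \frac{11637}{7103} = \frac{27214}{-19801} - \frac{11637}{7103} = 27214 \left(- \frac{1}{19801}\right) - \frac{11637}{7103} = - \frac{27214}{19801} - \frac{11637}{7103} = - \frac{423725279}{140646503}$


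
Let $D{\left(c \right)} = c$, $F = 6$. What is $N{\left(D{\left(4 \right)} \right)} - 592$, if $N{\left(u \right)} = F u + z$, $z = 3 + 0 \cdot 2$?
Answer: $-565$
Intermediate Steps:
$z = 3$ ($z = 3 + 0 = 3$)
$N{\left(u \right)} = 3 + 6 u$ ($N{\left(u \right)} = 6 u + 3 = 3 + 6 u$)
$N{\left(D{\left(4 \right)} \right)} - 592 = \left(3 + 6 \cdot 4\right) - 592 = \left(3 + 24\right) - 592 = 27 - 592 = -565$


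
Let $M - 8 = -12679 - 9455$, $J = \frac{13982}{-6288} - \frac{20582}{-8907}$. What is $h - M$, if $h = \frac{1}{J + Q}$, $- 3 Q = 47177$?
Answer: $\frac{3247897390423306}{146790987967} \approx 22126.0$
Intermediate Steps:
$J = \frac{271219}{3111512}$ ($J = 13982 \left(- \frac{1}{6288}\right) - - \frac{20582}{8907} = - \frac{6991}{3144} + \frac{20582}{8907} = \frac{271219}{3111512} \approx 0.087166$)
$Q = - \frac{47177}{3}$ ($Q = \left(- \frac{1}{3}\right) 47177 = - \frac{47177}{3} \approx -15726.0$)
$h = - \frac{9334536}{146790987967}$ ($h = \frac{1}{\frac{271219}{3111512} - \frac{47177}{3}} = \frac{1}{- \frac{146790987967}{9334536}} = - \frac{9334536}{146790987967} \approx -6.3591 \cdot 10^{-5}$)
$M = -22126$ ($M = 8 - 22134 = -22126$)
$h - M = - \frac{9334536}{146790987967} - -22126 = - \frac{9334536}{146790987967} + 22126 = \frac{3247897390423306}{146790987967}$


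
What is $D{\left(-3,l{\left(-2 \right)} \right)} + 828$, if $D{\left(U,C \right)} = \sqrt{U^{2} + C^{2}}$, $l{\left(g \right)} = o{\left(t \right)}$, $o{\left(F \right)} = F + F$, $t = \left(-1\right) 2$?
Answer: $833$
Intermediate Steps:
$t = -2$
$o{\left(F \right)} = 2 F$
$l{\left(g \right)} = -4$ ($l{\left(g \right)} = 2 \left(-2\right) = -4$)
$D{\left(U,C \right)} = \sqrt{C^{2} + U^{2}}$
$D{\left(-3,l{\left(-2 \right)} \right)} + 828 = \sqrt{\left(-4\right)^{2} + \left(-3\right)^{2}} + 828 = \sqrt{16 + 9} + 828 = \sqrt{25} + 828 = 5 + 828 = 833$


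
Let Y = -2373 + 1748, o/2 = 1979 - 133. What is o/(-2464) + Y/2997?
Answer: -3151231/1846152 ≈ -1.7069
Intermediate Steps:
o = 3692 (o = 2*(1979 - 133) = 2*1846 = 3692)
Y = -625
o/(-2464) + Y/2997 = 3692/(-2464) - 625/2997 = 3692*(-1/2464) - 625*1/2997 = -923/616 - 625/2997 = -3151231/1846152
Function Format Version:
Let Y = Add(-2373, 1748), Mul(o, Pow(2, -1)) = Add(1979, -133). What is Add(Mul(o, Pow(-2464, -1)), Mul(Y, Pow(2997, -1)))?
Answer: Rational(-3151231, 1846152) ≈ -1.7069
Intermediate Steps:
o = 3692 (o = Mul(2, Add(1979, -133)) = Mul(2, 1846) = 3692)
Y = -625
Add(Mul(o, Pow(-2464, -1)), Mul(Y, Pow(2997, -1))) = Add(Mul(3692, Pow(-2464, -1)), Mul(-625, Pow(2997, -1))) = Add(Mul(3692, Rational(-1, 2464)), Mul(-625, Rational(1, 2997))) = Add(Rational(-923, 616), Rational(-625, 2997)) = Rational(-3151231, 1846152)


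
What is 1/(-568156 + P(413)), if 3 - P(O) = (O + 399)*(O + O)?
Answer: -1/1238865 ≈ -8.0719e-7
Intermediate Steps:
P(O) = 3 - 2*O*(399 + O) (P(O) = 3 - (O + 399)*(O + O) = 3 - (399 + O)*2*O = 3 - 2*O*(399 + O))
1/(-568156 + P(413)) = 1/(-568156 + (3 - 798*413 - 2*413²)) = 1/(-568156 + (3 - 329574 - 2*170569)) = 1/(-568156 + (3 - 329574 - 341138)) = 1/(-568156 - 670709) = 1/(-1238865) = -1/1238865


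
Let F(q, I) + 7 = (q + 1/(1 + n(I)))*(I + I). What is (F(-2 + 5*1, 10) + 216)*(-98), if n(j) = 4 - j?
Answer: -25970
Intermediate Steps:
F(q, I) = -7 + 2*I*(q + 1/(5 - I)) (F(q, I) = -7 + (q + 1/(1 + (4 - I)))*(I + I) = -7 + (q + 1/(5 - I))*(2*I) = -7 + 2*I*(q + 1/(5 - I)))
(F(-2 + 5*1, 10) + 216)*(-98) = ((35 - 9*10 - 10*10*(-2 + 5*1) + 2*(-2 + 5*1)*10²)/(-5 + 10) + 216)*(-98) = ((35 - 90 - 10*10*(-2 + 5) + 2*(-2 + 5)*100)/5 + 216)*(-98) = ((35 - 90 - 10*10*3 + 2*3*100)/5 + 216)*(-98) = ((35 - 90 - 300 + 600)/5 + 216)*(-98) = ((⅕)*245 + 216)*(-98) = (49 + 216)*(-98) = 265*(-98) = -25970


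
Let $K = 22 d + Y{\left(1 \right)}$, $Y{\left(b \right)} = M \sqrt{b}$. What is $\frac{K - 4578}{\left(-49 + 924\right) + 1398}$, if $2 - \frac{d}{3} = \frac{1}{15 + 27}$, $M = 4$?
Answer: $- \frac{31105}{15911} \approx -1.9549$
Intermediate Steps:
$Y{\left(b \right)} = 4 \sqrt{b}$
$d = \frac{83}{14}$ ($d = 6 - \frac{3}{15 + 27} = 6 - \frac{3}{42} = 6 - \frac{1}{14} = \frac{83}{14} \approx 5.9286$)
$K = \frac{941}{7}$ ($K = 22 \cdot \frac{83}{14} + 4 \sqrt{1} = \frac{913}{7} + 4 \cdot 1 = \frac{913}{7} + 4 = \frac{941}{7} \approx 134.43$)
$\frac{K - 4578}{\left(-49 + 924\right) + 1398} = \frac{\frac{941}{7} - 4578}{\left(-49 + 924\right) + 1398} = - \frac{31105}{7 \left(875 + 1398\right)} = - \frac{31105}{7 \cdot 2273} = \left(- \frac{31105}{7}\right) \frac{1}{2273} = - \frac{31105}{15911}$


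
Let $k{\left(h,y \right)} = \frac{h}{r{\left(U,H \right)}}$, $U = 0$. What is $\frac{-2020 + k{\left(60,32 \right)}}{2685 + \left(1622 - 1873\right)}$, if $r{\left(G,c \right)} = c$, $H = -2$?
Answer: $- \frac{1025}{1217} \approx -0.84223$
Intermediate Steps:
$k{\left(h,y \right)} = - \frac{h}{2}$ ($k{\left(h,y \right)} = \frac{h}{-2} = h \left(- \frac{1}{2}\right) = - \frac{h}{2}$)
$\frac{-2020 + k{\left(60,32 \right)}}{2685 + \left(1622 - 1873\right)} = \frac{-2020 - 30}{2685 + \left(1622 - 1873\right)} = - \frac{2050}{2685 - 251} = - \frac{2050}{2434} = \left(-2050\right) \frac{1}{2434} = - \frac{1025}{1217}$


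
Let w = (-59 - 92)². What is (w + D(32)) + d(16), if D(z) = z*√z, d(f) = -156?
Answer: 22645 + 128*√2 ≈ 22826.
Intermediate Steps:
w = 22801 (w = (-151)² = 22801)
D(z) = z^(3/2)
(w + D(32)) + d(16) = (22801 + 32^(3/2)) - 156 = (22801 + 128*√2) - 156 = 22645 + 128*√2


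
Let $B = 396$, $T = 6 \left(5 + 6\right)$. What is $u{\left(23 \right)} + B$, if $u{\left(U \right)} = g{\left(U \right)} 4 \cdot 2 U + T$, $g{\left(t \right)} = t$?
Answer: $4694$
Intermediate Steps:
$T = 66$ ($T = 6 \cdot 11 = 66$)
$u{\left(U \right)} = 66 + 8 U^{2}$ ($u{\left(U \right)} = U 4 \cdot 2 U + 66 = 4 U 2 U + 66 = 8 U U + 66 = 8 U^{2} + 66 = 66 + 8 U^{2}$)
$u{\left(23 \right)} + B = \left(66 + 8 \cdot 23^{2}\right) + 396 = \left(66 + 8 \cdot 529\right) + 396 = \left(66 + 4232\right) + 396 = 4298 + 396 = 4694$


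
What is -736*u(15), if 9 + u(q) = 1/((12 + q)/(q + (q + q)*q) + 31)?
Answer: 15886928/2407 ≈ 6600.3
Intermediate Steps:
u(q) = -9 + 1/(31 + (12 + q)/(q + 2*q²)) (u(q) = -9 + 1/((12 + q)/(q + (q + q)*q) + 31) = -9 + 1/((12 + q)/(q + (2*q)*q) + 31) = -9 + 1/((12 + q)/(q + 2*q²) + 31) = -9 + 1/(31 + (12 + q)/(q + 2*q²)))
-736*u(15) = -368*(-108 - 556*15² - 287*15)/(6 + 16*15 + 31*15²) = -368*(-108 - 556*225 - 4305)/(6 + 240 + 31*225) = -368*(-108 - 125100 - 4305)/(6 + 240 + 6975) = -368*(-129513)/7221 = -736*(-43171/4814) = 15886928/2407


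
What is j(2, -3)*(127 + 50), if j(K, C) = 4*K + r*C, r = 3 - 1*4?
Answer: 1947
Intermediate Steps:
r = -1 (r = 3 - 4 = -1)
j(K, C) = -C + 4*K (j(K, C) = 4*K - C = -C + 4*K)
j(2, -3)*(127 + 50) = (-1*(-3) + 4*2)*(127 + 50) = (3 + 8)*177 = 11*177 = 1947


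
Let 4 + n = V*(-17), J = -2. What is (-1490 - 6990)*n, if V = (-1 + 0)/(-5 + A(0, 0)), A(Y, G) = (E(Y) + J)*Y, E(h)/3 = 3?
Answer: 62752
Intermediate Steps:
E(h) = 9 (E(h) = 3*3 = 9)
A(Y, G) = 7*Y (A(Y, G) = (9 - 2)*Y = 7*Y)
V = ⅕ (V = (-1 + 0)/(-5 + 7*0) = -1/(-5 + 0) = -1/(-5) = -1*(-⅕) = ⅕ ≈ 0.20000)
n = -37/5 (n = -4 + (⅕)*(-17) = -4 - 17/5 = -37/5 ≈ -7.4000)
(-1490 - 6990)*n = (-1490 - 6990)*(-37/5) = -8480*(-37/5) = 62752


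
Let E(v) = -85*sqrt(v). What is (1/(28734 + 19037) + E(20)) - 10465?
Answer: -499923514/47771 - 170*sqrt(5) ≈ -10845.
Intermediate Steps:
(1/(28734 + 19037) + E(20)) - 10465 = (1/(28734 + 19037) - 170*sqrt(5)) - 10465 = (1/47771 - 170*sqrt(5)) - 10465 = -499923514/47771 - 170*sqrt(5)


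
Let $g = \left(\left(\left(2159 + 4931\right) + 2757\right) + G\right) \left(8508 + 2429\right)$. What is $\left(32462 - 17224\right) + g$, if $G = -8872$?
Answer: $10678813$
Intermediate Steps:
$g = 10663575$ ($g = \left(\left(\left(2159 + 4931\right) + 2757\right) - 8872\right) \left(8508 + 2429\right) = \left(\left(7090 + 2757\right) - 8872\right) 10937 = \left(9847 - 8872\right) 10937 = 975 \cdot 10937 = 10663575$)
$\left(32462 - 17224\right) + g = \left(32462 - 17224\right) + 10663575 = 15238 + 10663575 = 10678813$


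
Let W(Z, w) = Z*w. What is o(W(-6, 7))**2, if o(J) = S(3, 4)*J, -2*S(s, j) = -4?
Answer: 7056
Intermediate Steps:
S(s, j) = 2 (S(s, j) = -1/2*(-4) = 2)
o(J) = 2*J
o(W(-6, 7))**2 = (2*(-6*7))**2 = (2*(-42))**2 = (-84)**2 = 7056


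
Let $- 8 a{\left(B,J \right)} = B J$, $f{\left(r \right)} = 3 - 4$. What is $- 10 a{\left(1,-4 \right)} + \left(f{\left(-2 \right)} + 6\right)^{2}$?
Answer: $20$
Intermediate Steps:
$f{\left(r \right)} = -1$ ($f{\left(r \right)} = 3 - 4 = -1$)
$a{\left(B,J \right)} = - \frac{B J}{8}$
$- 10 a{\left(1,-4 \right)} + \left(f{\left(-2 \right)} + 6\right)^{2} = - 10 \left(\left(- \frac{1}{8}\right) 1 \left(-4\right)\right) + \left(-1 + 6\right)^{2} = \left(-10\right) \frac{1}{2} + 5^{2} = -5 + 25 = 20$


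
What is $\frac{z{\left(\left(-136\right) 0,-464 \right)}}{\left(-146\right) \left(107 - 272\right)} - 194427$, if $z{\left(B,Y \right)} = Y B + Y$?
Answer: $- \frac{2341873447}{12045} \approx -1.9443 \cdot 10^{5}$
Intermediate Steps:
$z{\left(B,Y \right)} = Y + B Y$ ($z{\left(B,Y \right)} = B Y + Y = Y + B Y$)
$\frac{z{\left(\left(-136\right) 0,-464 \right)}}{\left(-146\right) \left(107 - 272\right)} - 194427 = \frac{\left(-464\right) \left(1 - 0\right)}{\left(-146\right) \left(107 - 272\right)} - 194427 = \frac{\left(-464\right) \left(1 + 0\right)}{\left(-146\right) \left(-165\right)} - 194427 = \frac{\left(-464\right) 1}{24090} - 194427 = \left(-464\right) \frac{1}{24090} - 194427 = - \frac{232}{12045} - 194427 = - \frac{2341873447}{12045}$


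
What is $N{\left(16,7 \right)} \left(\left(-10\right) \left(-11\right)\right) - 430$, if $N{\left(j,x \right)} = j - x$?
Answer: $560$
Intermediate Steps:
$N{\left(16,7 \right)} \left(\left(-10\right) \left(-11\right)\right) - 430 = \left(16 - 7\right) \left(\left(-10\right) \left(-11\right)\right) - 430 = \left(16 - 7\right) 110 - 430 = 9 \cdot 110 - 430 = 990 - 430 = 560$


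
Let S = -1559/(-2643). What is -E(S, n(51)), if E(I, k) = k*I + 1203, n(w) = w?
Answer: -1086346/881 ≈ -1233.1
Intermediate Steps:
S = 1559/2643 (S = -1559*(-1/2643) = 1559/2643 ≈ 0.58986)
E(I, k) = 1203 + I*k (E(I, k) = I*k + 1203 = 1203 + I*k)
-E(S, n(51)) = -(1203 + (1559/2643)*51) = -(1203 + 26503/881) = -1*1086346/881 = -1086346/881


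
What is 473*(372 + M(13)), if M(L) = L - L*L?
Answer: 102168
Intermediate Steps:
M(L) = L - L²
473*(372 + M(13)) = 473*(372 + 13*(1 - 1*13)) = 473*(372 + 13*(1 - 13)) = 473*(372 + 13*(-12)) = 473*(372 - 156) = 473*216 = 102168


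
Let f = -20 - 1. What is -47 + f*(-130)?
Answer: 2683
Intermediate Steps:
f = -21
-47 + f*(-130) = -47 - 21*(-130) = -47 + 2730 = 2683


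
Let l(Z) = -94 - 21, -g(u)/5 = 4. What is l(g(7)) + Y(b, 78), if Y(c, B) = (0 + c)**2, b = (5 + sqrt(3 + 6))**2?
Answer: 3981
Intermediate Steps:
g(u) = -20 (g(u) = -5*4 = -20)
l(Z) = -115
b = 64 (b = (5 + sqrt(9))**2 = (5 + 3)**2 = 8**2 = 64)
Y(c, B) = c**2
l(g(7)) + Y(b, 78) = -115 + 64**2 = -115 + 4096 = 3981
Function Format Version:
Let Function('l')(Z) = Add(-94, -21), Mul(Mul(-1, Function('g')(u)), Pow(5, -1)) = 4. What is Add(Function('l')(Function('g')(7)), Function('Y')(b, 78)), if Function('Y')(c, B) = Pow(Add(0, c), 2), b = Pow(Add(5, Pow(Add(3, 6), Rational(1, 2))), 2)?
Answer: 3981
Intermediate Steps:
Function('g')(u) = -20 (Function('g')(u) = Mul(-5, 4) = -20)
Function('l')(Z) = -115
b = 64 (b = Pow(Add(5, Pow(9, Rational(1, 2))), 2) = Pow(Add(5, 3), 2) = Pow(8, 2) = 64)
Function('Y')(c, B) = Pow(c, 2)
Add(Function('l')(Function('g')(7)), Function('Y')(b, 78)) = Add(-115, Pow(64, 2)) = Add(-115, 4096) = 3981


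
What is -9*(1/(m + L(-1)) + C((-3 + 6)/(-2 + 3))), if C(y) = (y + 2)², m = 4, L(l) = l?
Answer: -228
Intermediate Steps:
C(y) = (2 + y)²
-9*(1/(m + L(-1)) + C((-3 + 6)/(-2 + 3))) = -9*(1/(4 - 1) + (2 + (-3 + 6)/(-2 + 3))²) = -9*(1/3 + (2 + 3/1)²) = -9*(⅓ + (2 + 3*1)²) = -9*(⅓ + (2 + 3)²) = -9*(⅓ + 5²) = -9*(⅓ + 25) = -9*76/3 = -228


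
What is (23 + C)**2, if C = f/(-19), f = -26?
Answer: 214369/361 ≈ 593.82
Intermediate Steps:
C = 26/19 (C = -26/(-19) = -26*(-1/19) = 26/19 ≈ 1.3684)
(23 + C)**2 = (23 + 26/19)**2 = (463/19)**2 = 214369/361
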